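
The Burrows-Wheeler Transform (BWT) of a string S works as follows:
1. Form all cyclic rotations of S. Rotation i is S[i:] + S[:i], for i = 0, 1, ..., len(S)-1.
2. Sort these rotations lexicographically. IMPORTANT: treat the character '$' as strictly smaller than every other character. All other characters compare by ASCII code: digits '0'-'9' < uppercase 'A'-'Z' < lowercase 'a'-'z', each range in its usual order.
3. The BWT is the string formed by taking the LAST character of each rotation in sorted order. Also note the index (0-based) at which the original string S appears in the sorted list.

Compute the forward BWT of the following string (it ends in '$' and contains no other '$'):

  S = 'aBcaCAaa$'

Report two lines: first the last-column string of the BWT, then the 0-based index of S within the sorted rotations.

All 9 rotations (rotation i = S[i:]+S[:i]):
  rot[0] = aBcaCAaa$
  rot[1] = BcaCAaa$a
  rot[2] = caCAaa$aB
  rot[3] = aCAaa$aBc
  rot[4] = CAaa$aBca
  rot[5] = Aaa$aBcaC
  rot[6] = aa$aBcaCA
  rot[7] = a$aBcaCAa
  rot[8] = $aBcaCAaa
Sorted (with $ < everything):
  sorted[0] = $aBcaCAaa  (last char: 'a')
  sorted[1] = Aaa$aBcaC  (last char: 'C')
  sorted[2] = BcaCAaa$a  (last char: 'a')
  sorted[3] = CAaa$aBca  (last char: 'a')
  sorted[4] = a$aBcaCAa  (last char: 'a')
  sorted[5] = aBcaCAaa$  (last char: '$')
  sorted[6] = aCAaa$aBc  (last char: 'c')
  sorted[7] = aa$aBcaCA  (last char: 'A')
  sorted[8] = caCAaa$aB  (last char: 'B')
Last column: aCaaa$cAB
Original string S is at sorted index 5

Answer: aCaaa$cAB
5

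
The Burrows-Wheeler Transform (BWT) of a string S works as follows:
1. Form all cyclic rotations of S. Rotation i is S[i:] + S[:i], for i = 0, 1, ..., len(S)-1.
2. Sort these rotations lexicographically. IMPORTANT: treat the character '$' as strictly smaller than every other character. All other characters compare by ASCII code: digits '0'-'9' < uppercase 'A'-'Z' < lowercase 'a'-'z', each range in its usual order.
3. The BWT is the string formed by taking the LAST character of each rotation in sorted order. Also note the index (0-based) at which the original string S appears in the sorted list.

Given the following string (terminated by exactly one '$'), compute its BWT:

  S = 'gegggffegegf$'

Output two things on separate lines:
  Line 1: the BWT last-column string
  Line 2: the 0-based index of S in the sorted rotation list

Answer: ffgggfge$egge
8

Derivation:
All 13 rotations (rotation i = S[i:]+S[:i]):
  rot[0] = gegggffegegf$
  rot[1] = egggffegegf$g
  rot[2] = gggffegegf$ge
  rot[3] = ggffegegf$geg
  rot[4] = gffegegf$gegg
  rot[5] = ffegegf$geggg
  rot[6] = fegegf$gegggf
  rot[7] = egegf$gegggff
  rot[8] = gegf$gegggffe
  rot[9] = egf$gegggffeg
  rot[10] = gf$gegggffege
  rot[11] = f$gegggffegeg
  rot[12] = $gegggffegegf
Sorted (with $ < everything):
  sorted[0] = $gegggffegegf  (last char: 'f')
  sorted[1] = egegf$gegggff  (last char: 'f')
  sorted[2] = egf$gegggffeg  (last char: 'g')
  sorted[3] = egggffegegf$g  (last char: 'g')
  sorted[4] = f$gegggffegeg  (last char: 'g')
  sorted[5] = fegegf$gegggf  (last char: 'f')
  sorted[6] = ffegegf$geggg  (last char: 'g')
  sorted[7] = gegf$gegggffe  (last char: 'e')
  sorted[8] = gegggffegegf$  (last char: '$')
  sorted[9] = gf$gegggffege  (last char: 'e')
  sorted[10] = gffegegf$gegg  (last char: 'g')
  sorted[11] = ggffegegf$geg  (last char: 'g')
  sorted[12] = gggffegegf$ge  (last char: 'e')
Last column: ffgggfge$egge
Original string S is at sorted index 8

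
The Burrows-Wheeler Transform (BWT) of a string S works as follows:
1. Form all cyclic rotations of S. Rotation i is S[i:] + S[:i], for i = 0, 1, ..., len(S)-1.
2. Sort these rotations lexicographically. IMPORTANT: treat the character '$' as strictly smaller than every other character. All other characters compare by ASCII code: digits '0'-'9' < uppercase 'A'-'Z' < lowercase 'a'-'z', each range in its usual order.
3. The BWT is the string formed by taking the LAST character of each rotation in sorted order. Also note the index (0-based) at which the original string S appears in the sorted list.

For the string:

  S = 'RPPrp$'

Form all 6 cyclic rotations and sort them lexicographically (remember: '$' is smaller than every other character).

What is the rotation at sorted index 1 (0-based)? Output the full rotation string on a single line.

Answer: PPrp$R

Derivation:
All 6 rotations (rotation i = S[i:]+S[:i]):
  rot[0] = RPPrp$
  rot[1] = PPrp$R
  rot[2] = Prp$RP
  rot[3] = rp$RPP
  rot[4] = p$RPPr
  rot[5] = $RPPrp
Sorted (with $ < everything):
  sorted[0] = $RPPrp
  sorted[1] = PPrp$R
  sorted[2] = Prp$RP
  sorted[3] = RPPrp$
  sorted[4] = p$RPPr
  sorted[5] = rp$RPP
sorted[1] = PPrp$R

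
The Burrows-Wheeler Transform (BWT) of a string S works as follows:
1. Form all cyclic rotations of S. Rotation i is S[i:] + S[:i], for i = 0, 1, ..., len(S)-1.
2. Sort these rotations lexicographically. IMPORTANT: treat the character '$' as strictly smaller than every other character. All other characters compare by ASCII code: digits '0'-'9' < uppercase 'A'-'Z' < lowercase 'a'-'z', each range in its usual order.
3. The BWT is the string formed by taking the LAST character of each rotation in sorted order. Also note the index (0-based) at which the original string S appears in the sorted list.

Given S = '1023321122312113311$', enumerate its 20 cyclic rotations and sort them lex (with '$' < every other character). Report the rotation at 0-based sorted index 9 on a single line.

All 20 rotations (rotation i = S[i:]+S[:i]):
  rot[0] = 1023321122312113311$
  rot[1] = 023321122312113311$1
  rot[2] = 23321122312113311$10
  rot[3] = 3321122312113311$102
  rot[4] = 321122312113311$1023
  rot[5] = 21122312113311$10233
  rot[6] = 1122312113311$102332
  rot[7] = 122312113311$1023321
  rot[8] = 22312113311$10233211
  rot[9] = 2312113311$102332112
  rot[10] = 312113311$1023321122
  rot[11] = 12113311$10233211223
  rot[12] = 2113311$102332112231
  rot[13] = 113311$1023321122312
  rot[14] = 13311$10233211223121
  rot[15] = 3311$102332112231211
  rot[16] = 311$1023321122312113
  rot[17] = 11$10233211223121133
  rot[18] = 1$102332112231211331
  rot[19] = $1023321122312113311
Sorted (with $ < everything):
  sorted[0] = $1023321122312113311
  sorted[1] = 023321122312113311$1
  sorted[2] = 1$102332112231211331
  sorted[3] = 1023321122312113311$
  sorted[4] = 11$10233211223121133
  sorted[5] = 1122312113311$102332
  sorted[6] = 113311$1023321122312
  sorted[7] = 12113311$10233211223
  sorted[8] = 122312113311$1023321
  sorted[9] = 13311$10233211223121
  sorted[10] = 21122312113311$10233
  sorted[11] = 2113311$102332112231
  sorted[12] = 22312113311$10233211
  sorted[13] = 2312113311$102332112
  sorted[14] = 23321122312113311$10
  sorted[15] = 311$1023321122312113
  sorted[16] = 312113311$1023321122
  sorted[17] = 321122312113311$1023
  sorted[18] = 3311$102332112231211
  sorted[19] = 3321122312113311$102
sorted[9] = 13311$10233211223121

Answer: 13311$10233211223121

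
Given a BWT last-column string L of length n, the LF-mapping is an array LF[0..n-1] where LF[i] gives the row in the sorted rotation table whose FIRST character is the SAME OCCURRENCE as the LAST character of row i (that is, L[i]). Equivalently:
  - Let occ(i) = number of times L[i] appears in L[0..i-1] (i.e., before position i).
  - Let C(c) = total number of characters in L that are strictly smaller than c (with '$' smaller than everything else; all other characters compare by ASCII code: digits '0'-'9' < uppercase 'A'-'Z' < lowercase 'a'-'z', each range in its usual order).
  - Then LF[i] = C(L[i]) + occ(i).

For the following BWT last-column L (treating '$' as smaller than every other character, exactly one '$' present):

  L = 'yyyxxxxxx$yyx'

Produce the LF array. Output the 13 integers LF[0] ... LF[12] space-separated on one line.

Answer: 8 9 10 1 2 3 4 5 6 0 11 12 7

Derivation:
Char counts: '$':1, 'x':7, 'y':5
C (first-col start): C('$')=0, C('x')=1, C('y')=8
L[0]='y': occ=0, LF[0]=C('y')+0=8+0=8
L[1]='y': occ=1, LF[1]=C('y')+1=8+1=9
L[2]='y': occ=2, LF[2]=C('y')+2=8+2=10
L[3]='x': occ=0, LF[3]=C('x')+0=1+0=1
L[4]='x': occ=1, LF[4]=C('x')+1=1+1=2
L[5]='x': occ=2, LF[5]=C('x')+2=1+2=3
L[6]='x': occ=3, LF[6]=C('x')+3=1+3=4
L[7]='x': occ=4, LF[7]=C('x')+4=1+4=5
L[8]='x': occ=5, LF[8]=C('x')+5=1+5=6
L[9]='$': occ=0, LF[9]=C('$')+0=0+0=0
L[10]='y': occ=3, LF[10]=C('y')+3=8+3=11
L[11]='y': occ=4, LF[11]=C('y')+4=8+4=12
L[12]='x': occ=6, LF[12]=C('x')+6=1+6=7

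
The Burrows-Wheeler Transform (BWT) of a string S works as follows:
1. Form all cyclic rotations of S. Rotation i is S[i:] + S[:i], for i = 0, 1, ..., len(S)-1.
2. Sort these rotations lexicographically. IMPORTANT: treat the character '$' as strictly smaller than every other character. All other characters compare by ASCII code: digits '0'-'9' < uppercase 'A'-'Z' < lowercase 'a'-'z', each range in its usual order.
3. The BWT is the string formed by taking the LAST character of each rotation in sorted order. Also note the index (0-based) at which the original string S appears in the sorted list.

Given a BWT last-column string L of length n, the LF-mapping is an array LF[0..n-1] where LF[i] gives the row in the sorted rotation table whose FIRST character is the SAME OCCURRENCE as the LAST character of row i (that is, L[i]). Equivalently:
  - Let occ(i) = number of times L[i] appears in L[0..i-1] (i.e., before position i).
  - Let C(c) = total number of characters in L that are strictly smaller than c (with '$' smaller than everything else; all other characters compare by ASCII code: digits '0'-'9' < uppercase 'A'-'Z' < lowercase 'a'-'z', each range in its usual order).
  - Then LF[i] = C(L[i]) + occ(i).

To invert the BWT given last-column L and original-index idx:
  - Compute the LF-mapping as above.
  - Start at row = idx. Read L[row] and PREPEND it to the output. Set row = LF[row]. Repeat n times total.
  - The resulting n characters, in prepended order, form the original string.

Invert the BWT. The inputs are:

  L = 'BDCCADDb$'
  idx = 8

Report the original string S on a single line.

Answer: bDDDACCB$

Derivation:
LF mapping: 2 5 3 4 1 6 7 8 0
Walk LF starting at row 8, prepending L[row]:
  step 1: row=8, L[8]='$', prepend. Next row=LF[8]=0
  step 2: row=0, L[0]='B', prepend. Next row=LF[0]=2
  step 3: row=2, L[2]='C', prepend. Next row=LF[2]=3
  step 4: row=3, L[3]='C', prepend. Next row=LF[3]=4
  step 5: row=4, L[4]='A', prepend. Next row=LF[4]=1
  step 6: row=1, L[1]='D', prepend. Next row=LF[1]=5
  step 7: row=5, L[5]='D', prepend. Next row=LF[5]=6
  step 8: row=6, L[6]='D', prepend. Next row=LF[6]=7
  step 9: row=7, L[7]='b', prepend. Next row=LF[7]=8
Reversed output: bDDDACCB$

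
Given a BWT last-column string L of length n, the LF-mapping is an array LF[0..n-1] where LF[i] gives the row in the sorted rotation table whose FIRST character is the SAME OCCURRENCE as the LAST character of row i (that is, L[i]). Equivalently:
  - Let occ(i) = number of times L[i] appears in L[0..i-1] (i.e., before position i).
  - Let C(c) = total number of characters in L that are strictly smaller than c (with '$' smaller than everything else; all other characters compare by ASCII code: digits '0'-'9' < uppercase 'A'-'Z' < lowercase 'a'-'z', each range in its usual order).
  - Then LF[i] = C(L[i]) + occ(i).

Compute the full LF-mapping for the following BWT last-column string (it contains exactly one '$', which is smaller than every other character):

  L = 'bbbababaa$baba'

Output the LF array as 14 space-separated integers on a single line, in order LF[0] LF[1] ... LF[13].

Answer: 7 8 9 1 10 2 11 3 4 0 12 5 13 6

Derivation:
Char counts: '$':1, 'a':6, 'b':7
C (first-col start): C('$')=0, C('a')=1, C('b')=7
L[0]='b': occ=0, LF[0]=C('b')+0=7+0=7
L[1]='b': occ=1, LF[1]=C('b')+1=7+1=8
L[2]='b': occ=2, LF[2]=C('b')+2=7+2=9
L[3]='a': occ=0, LF[3]=C('a')+0=1+0=1
L[4]='b': occ=3, LF[4]=C('b')+3=7+3=10
L[5]='a': occ=1, LF[5]=C('a')+1=1+1=2
L[6]='b': occ=4, LF[6]=C('b')+4=7+4=11
L[7]='a': occ=2, LF[7]=C('a')+2=1+2=3
L[8]='a': occ=3, LF[8]=C('a')+3=1+3=4
L[9]='$': occ=0, LF[9]=C('$')+0=0+0=0
L[10]='b': occ=5, LF[10]=C('b')+5=7+5=12
L[11]='a': occ=4, LF[11]=C('a')+4=1+4=5
L[12]='b': occ=6, LF[12]=C('b')+6=7+6=13
L[13]='a': occ=5, LF[13]=C('a')+5=1+5=6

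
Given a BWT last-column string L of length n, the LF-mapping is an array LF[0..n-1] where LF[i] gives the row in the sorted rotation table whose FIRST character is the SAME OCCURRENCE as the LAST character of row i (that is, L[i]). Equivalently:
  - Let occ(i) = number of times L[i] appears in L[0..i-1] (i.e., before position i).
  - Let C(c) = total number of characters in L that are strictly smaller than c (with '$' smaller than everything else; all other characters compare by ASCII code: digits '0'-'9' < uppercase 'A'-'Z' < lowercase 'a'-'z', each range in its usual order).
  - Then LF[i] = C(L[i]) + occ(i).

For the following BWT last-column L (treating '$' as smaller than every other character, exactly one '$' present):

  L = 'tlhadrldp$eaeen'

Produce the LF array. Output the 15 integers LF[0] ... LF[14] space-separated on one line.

Answer: 14 9 8 1 3 13 10 4 12 0 5 2 6 7 11

Derivation:
Char counts: '$':1, 'a':2, 'd':2, 'e':3, 'h':1, 'l':2, 'n':1, 'p':1, 'r':1, 't':1
C (first-col start): C('$')=0, C('a')=1, C('d')=3, C('e')=5, C('h')=8, C('l')=9, C('n')=11, C('p')=12, C('r')=13, C('t')=14
L[0]='t': occ=0, LF[0]=C('t')+0=14+0=14
L[1]='l': occ=0, LF[1]=C('l')+0=9+0=9
L[2]='h': occ=0, LF[2]=C('h')+0=8+0=8
L[3]='a': occ=0, LF[3]=C('a')+0=1+0=1
L[4]='d': occ=0, LF[4]=C('d')+0=3+0=3
L[5]='r': occ=0, LF[5]=C('r')+0=13+0=13
L[6]='l': occ=1, LF[6]=C('l')+1=9+1=10
L[7]='d': occ=1, LF[7]=C('d')+1=3+1=4
L[8]='p': occ=0, LF[8]=C('p')+0=12+0=12
L[9]='$': occ=0, LF[9]=C('$')+0=0+0=0
L[10]='e': occ=0, LF[10]=C('e')+0=5+0=5
L[11]='a': occ=1, LF[11]=C('a')+1=1+1=2
L[12]='e': occ=1, LF[12]=C('e')+1=5+1=6
L[13]='e': occ=2, LF[13]=C('e')+2=5+2=7
L[14]='n': occ=0, LF[14]=C('n')+0=11+0=11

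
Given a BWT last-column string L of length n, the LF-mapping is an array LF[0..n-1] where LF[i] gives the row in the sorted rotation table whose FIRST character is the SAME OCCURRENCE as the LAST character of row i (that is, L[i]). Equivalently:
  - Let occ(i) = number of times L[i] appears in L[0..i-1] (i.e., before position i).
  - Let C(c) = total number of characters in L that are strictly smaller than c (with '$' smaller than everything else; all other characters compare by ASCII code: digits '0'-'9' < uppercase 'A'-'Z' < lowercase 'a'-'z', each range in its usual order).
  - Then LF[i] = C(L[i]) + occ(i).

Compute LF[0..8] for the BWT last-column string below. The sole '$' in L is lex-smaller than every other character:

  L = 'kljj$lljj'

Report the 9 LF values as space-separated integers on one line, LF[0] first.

Char counts: '$':1, 'j':4, 'k':1, 'l':3
C (first-col start): C('$')=0, C('j')=1, C('k')=5, C('l')=6
L[0]='k': occ=0, LF[0]=C('k')+0=5+0=5
L[1]='l': occ=0, LF[1]=C('l')+0=6+0=6
L[2]='j': occ=0, LF[2]=C('j')+0=1+0=1
L[3]='j': occ=1, LF[3]=C('j')+1=1+1=2
L[4]='$': occ=0, LF[4]=C('$')+0=0+0=0
L[5]='l': occ=1, LF[5]=C('l')+1=6+1=7
L[6]='l': occ=2, LF[6]=C('l')+2=6+2=8
L[7]='j': occ=2, LF[7]=C('j')+2=1+2=3
L[8]='j': occ=3, LF[8]=C('j')+3=1+3=4

Answer: 5 6 1 2 0 7 8 3 4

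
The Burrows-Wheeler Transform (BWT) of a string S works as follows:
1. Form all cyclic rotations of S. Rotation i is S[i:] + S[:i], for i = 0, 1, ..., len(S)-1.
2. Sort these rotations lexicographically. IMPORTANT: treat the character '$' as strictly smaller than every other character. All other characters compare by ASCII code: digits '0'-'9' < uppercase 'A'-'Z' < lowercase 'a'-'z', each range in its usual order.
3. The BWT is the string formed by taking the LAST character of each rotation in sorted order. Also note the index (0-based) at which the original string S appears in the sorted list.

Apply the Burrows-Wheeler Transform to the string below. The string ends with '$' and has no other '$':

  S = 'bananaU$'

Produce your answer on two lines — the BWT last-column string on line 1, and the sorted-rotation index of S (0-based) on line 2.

All 8 rotations (rotation i = S[i:]+S[:i]):
  rot[0] = bananaU$
  rot[1] = ananaU$b
  rot[2] = nanaU$ba
  rot[3] = anaU$ban
  rot[4] = naU$bana
  rot[5] = aU$banan
  rot[6] = U$banana
  rot[7] = $bananaU
Sorted (with $ < everything):
  sorted[0] = $bananaU  (last char: 'U')
  sorted[1] = U$banana  (last char: 'a')
  sorted[2] = aU$banan  (last char: 'n')
  sorted[3] = anaU$ban  (last char: 'n')
  sorted[4] = ananaU$b  (last char: 'b')
  sorted[5] = bananaU$  (last char: '$')
  sorted[6] = naU$bana  (last char: 'a')
  sorted[7] = nanaU$ba  (last char: 'a')
Last column: Uannb$aa
Original string S is at sorted index 5

Answer: Uannb$aa
5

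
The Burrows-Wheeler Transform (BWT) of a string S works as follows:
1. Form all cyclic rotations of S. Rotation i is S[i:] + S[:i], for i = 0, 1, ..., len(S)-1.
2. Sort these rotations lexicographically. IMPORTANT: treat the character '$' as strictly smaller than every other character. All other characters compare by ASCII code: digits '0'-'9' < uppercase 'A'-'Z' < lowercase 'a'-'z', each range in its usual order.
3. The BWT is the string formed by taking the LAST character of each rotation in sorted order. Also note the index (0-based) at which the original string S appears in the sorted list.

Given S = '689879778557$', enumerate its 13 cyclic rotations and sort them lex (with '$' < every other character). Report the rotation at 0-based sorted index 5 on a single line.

All 13 rotations (rotation i = S[i:]+S[:i]):
  rot[0] = 689879778557$
  rot[1] = 89879778557$6
  rot[2] = 9879778557$68
  rot[3] = 879778557$689
  rot[4] = 79778557$6898
  rot[5] = 9778557$68987
  rot[6] = 778557$689879
  rot[7] = 78557$6898797
  rot[8] = 8557$68987977
  rot[9] = 557$689879778
  rot[10] = 57$6898797785
  rot[11] = 7$68987977855
  rot[12] = $689879778557
Sorted (with $ < everything):
  sorted[0] = $689879778557
  sorted[1] = 557$689879778
  sorted[2] = 57$6898797785
  sorted[3] = 689879778557$
  sorted[4] = 7$68987977855
  sorted[5] = 778557$689879
  sorted[6] = 78557$6898797
  sorted[7] = 79778557$6898
  sorted[8] = 8557$68987977
  sorted[9] = 879778557$689
  sorted[10] = 89879778557$6
  sorted[11] = 9778557$68987
  sorted[12] = 9879778557$68
sorted[5] = 778557$689879

Answer: 778557$689879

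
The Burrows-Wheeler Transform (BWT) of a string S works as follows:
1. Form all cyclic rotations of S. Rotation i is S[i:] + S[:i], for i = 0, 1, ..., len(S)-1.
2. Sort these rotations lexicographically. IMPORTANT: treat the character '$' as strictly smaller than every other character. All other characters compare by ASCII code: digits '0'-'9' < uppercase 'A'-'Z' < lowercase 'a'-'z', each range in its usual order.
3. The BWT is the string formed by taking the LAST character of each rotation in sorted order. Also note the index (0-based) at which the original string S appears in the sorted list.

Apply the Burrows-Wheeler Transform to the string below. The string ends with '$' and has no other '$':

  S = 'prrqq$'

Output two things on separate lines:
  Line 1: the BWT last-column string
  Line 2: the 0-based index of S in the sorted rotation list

Answer: q$qrrp
1

Derivation:
All 6 rotations (rotation i = S[i:]+S[:i]):
  rot[0] = prrqq$
  rot[1] = rrqq$p
  rot[2] = rqq$pr
  rot[3] = qq$prr
  rot[4] = q$prrq
  rot[5] = $prrqq
Sorted (with $ < everything):
  sorted[0] = $prrqq  (last char: 'q')
  sorted[1] = prrqq$  (last char: '$')
  sorted[2] = q$prrq  (last char: 'q')
  sorted[3] = qq$prr  (last char: 'r')
  sorted[4] = rqq$pr  (last char: 'r')
  sorted[5] = rrqq$p  (last char: 'p')
Last column: q$qrrp
Original string S is at sorted index 1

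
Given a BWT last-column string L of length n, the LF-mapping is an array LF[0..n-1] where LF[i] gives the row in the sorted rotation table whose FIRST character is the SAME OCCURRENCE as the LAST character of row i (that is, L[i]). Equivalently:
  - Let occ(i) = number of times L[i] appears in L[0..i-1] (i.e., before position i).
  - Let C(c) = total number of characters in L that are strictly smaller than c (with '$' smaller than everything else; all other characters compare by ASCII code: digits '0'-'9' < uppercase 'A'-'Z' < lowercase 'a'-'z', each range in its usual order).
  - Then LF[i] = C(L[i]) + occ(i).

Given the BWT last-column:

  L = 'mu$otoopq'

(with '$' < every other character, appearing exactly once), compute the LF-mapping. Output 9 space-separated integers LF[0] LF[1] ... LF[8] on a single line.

Char counts: '$':1, 'm':1, 'o':3, 'p':1, 'q':1, 't':1, 'u':1
C (first-col start): C('$')=0, C('m')=1, C('o')=2, C('p')=5, C('q')=6, C('t')=7, C('u')=8
L[0]='m': occ=0, LF[0]=C('m')+0=1+0=1
L[1]='u': occ=0, LF[1]=C('u')+0=8+0=8
L[2]='$': occ=0, LF[2]=C('$')+0=0+0=0
L[3]='o': occ=0, LF[3]=C('o')+0=2+0=2
L[4]='t': occ=0, LF[4]=C('t')+0=7+0=7
L[5]='o': occ=1, LF[5]=C('o')+1=2+1=3
L[6]='o': occ=2, LF[6]=C('o')+2=2+2=4
L[7]='p': occ=0, LF[7]=C('p')+0=5+0=5
L[8]='q': occ=0, LF[8]=C('q')+0=6+0=6

Answer: 1 8 0 2 7 3 4 5 6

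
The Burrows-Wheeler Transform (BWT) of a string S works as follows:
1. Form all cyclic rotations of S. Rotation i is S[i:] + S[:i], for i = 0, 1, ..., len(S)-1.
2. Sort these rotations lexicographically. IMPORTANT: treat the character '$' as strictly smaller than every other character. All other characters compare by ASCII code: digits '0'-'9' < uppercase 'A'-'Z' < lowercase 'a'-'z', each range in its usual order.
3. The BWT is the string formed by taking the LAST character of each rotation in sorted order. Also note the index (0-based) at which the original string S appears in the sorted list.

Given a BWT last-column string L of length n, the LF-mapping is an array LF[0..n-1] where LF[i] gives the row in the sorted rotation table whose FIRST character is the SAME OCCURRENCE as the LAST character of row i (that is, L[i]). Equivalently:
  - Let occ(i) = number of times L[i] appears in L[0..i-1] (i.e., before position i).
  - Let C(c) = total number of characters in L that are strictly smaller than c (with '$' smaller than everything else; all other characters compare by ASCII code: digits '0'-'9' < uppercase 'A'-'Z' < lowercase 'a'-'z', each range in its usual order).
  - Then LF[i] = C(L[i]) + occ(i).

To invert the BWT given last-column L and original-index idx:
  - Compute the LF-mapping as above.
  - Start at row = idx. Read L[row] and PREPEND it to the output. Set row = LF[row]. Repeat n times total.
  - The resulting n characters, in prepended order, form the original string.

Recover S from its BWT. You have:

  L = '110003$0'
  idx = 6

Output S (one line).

LF mapping: 5 6 1 2 3 7 0 4
Walk LF starting at row 6, prepending L[row]:
  step 1: row=6, L[6]='$', prepend. Next row=LF[6]=0
  step 2: row=0, L[0]='1', prepend. Next row=LF[0]=5
  step 3: row=5, L[5]='3', prepend. Next row=LF[5]=7
  step 4: row=7, L[7]='0', prepend. Next row=LF[7]=4
  step 5: row=4, L[4]='0', prepend. Next row=LF[4]=3
  step 6: row=3, L[3]='0', prepend. Next row=LF[3]=2
  step 7: row=2, L[2]='0', prepend. Next row=LF[2]=1
  step 8: row=1, L[1]='1', prepend. Next row=LF[1]=6
Reversed output: 1000031$

Answer: 1000031$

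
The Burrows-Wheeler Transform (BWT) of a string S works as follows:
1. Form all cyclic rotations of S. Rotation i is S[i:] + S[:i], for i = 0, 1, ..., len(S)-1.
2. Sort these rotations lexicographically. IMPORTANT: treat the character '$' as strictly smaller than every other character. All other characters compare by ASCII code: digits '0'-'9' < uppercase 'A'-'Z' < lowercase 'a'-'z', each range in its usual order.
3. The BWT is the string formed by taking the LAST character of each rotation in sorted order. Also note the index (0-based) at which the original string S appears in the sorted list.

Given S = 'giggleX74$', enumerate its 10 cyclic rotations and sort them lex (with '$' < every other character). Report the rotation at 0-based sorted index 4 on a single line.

Answer: eX74$giggl

Derivation:
All 10 rotations (rotation i = S[i:]+S[:i]):
  rot[0] = giggleX74$
  rot[1] = iggleX74$g
  rot[2] = ggleX74$gi
  rot[3] = gleX74$gig
  rot[4] = leX74$gigg
  rot[5] = eX74$giggl
  rot[6] = X74$giggle
  rot[7] = 74$giggleX
  rot[8] = 4$giggleX7
  rot[9] = $giggleX74
Sorted (with $ < everything):
  sorted[0] = $giggleX74
  sorted[1] = 4$giggleX7
  sorted[2] = 74$giggleX
  sorted[3] = X74$giggle
  sorted[4] = eX74$giggl
  sorted[5] = ggleX74$gi
  sorted[6] = giggleX74$
  sorted[7] = gleX74$gig
  sorted[8] = iggleX74$g
  sorted[9] = leX74$gigg
sorted[4] = eX74$giggl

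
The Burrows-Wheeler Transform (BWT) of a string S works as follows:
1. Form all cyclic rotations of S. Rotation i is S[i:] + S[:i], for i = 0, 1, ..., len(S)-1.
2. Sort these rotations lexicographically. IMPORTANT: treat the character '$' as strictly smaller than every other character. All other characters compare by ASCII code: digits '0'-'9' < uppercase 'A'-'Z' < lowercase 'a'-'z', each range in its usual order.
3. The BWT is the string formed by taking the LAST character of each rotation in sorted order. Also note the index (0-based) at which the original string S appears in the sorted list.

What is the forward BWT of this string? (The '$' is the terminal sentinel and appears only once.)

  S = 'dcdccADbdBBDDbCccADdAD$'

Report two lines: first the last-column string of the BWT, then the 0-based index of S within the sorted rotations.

Answer: DdccdBbABDAADDccdCdDbc$
22

Derivation:
All 23 rotations (rotation i = S[i:]+S[:i]):
  rot[0] = dcdccADbdBBDDbCccADdAD$
  rot[1] = cdccADbdBBDDbCccADdAD$d
  rot[2] = dccADbdBBDDbCccADdAD$dc
  rot[3] = ccADbdBBDDbCccADdAD$dcd
  rot[4] = cADbdBBDDbCccADdAD$dcdc
  rot[5] = ADbdBBDDbCccADdAD$dcdcc
  rot[6] = DbdBBDDbCccADdAD$dcdccA
  rot[7] = bdBBDDbCccADdAD$dcdccAD
  rot[8] = dBBDDbCccADdAD$dcdccADb
  rot[9] = BBDDbCccADdAD$dcdccADbd
  rot[10] = BDDbCccADdAD$dcdccADbdB
  rot[11] = DDbCccADdAD$dcdccADbdBB
  rot[12] = DbCccADdAD$dcdccADbdBBD
  rot[13] = bCccADdAD$dcdccADbdBBDD
  rot[14] = CccADdAD$dcdccADbdBBDDb
  rot[15] = ccADdAD$dcdccADbdBBDDbC
  rot[16] = cADdAD$dcdccADbdBBDDbCc
  rot[17] = ADdAD$dcdccADbdBBDDbCcc
  rot[18] = DdAD$dcdccADbdBBDDbCccA
  rot[19] = dAD$dcdccADbdBBDDbCccAD
  rot[20] = AD$dcdccADbdBBDDbCccADd
  rot[21] = D$dcdccADbdBBDDbCccADdA
  rot[22] = $dcdccADbdBBDDbCccADdAD
Sorted (with $ < everything):
  sorted[0] = $dcdccADbdBBDDbCccADdAD  (last char: 'D')
  sorted[1] = AD$dcdccADbdBBDDbCccADd  (last char: 'd')
  sorted[2] = ADbdBBDDbCccADdAD$dcdcc  (last char: 'c')
  sorted[3] = ADdAD$dcdccADbdBBDDbCcc  (last char: 'c')
  sorted[4] = BBDDbCccADdAD$dcdccADbd  (last char: 'd')
  sorted[5] = BDDbCccADdAD$dcdccADbdB  (last char: 'B')
  sorted[6] = CccADdAD$dcdccADbdBBDDb  (last char: 'b')
  sorted[7] = D$dcdccADbdBBDDbCccADdA  (last char: 'A')
  sorted[8] = DDbCccADdAD$dcdccADbdBB  (last char: 'B')
  sorted[9] = DbCccADdAD$dcdccADbdBBD  (last char: 'D')
  sorted[10] = DbdBBDDbCccADdAD$dcdccA  (last char: 'A')
  sorted[11] = DdAD$dcdccADbdBBDDbCccA  (last char: 'A')
  sorted[12] = bCccADdAD$dcdccADbdBBDD  (last char: 'D')
  sorted[13] = bdBBDDbCccADdAD$dcdccAD  (last char: 'D')
  sorted[14] = cADbdBBDDbCccADdAD$dcdc  (last char: 'c')
  sorted[15] = cADdAD$dcdccADbdBBDDbCc  (last char: 'c')
  sorted[16] = ccADbdBBDDbCccADdAD$dcd  (last char: 'd')
  sorted[17] = ccADdAD$dcdccADbdBBDDbC  (last char: 'C')
  sorted[18] = cdccADbdBBDDbCccADdAD$d  (last char: 'd')
  sorted[19] = dAD$dcdccADbdBBDDbCccAD  (last char: 'D')
  sorted[20] = dBBDDbCccADdAD$dcdccADb  (last char: 'b')
  sorted[21] = dccADbdBBDDbCccADdAD$dc  (last char: 'c')
  sorted[22] = dcdccADbdBBDDbCccADdAD$  (last char: '$')
Last column: DdccdBbABDAADDccdCdDbc$
Original string S is at sorted index 22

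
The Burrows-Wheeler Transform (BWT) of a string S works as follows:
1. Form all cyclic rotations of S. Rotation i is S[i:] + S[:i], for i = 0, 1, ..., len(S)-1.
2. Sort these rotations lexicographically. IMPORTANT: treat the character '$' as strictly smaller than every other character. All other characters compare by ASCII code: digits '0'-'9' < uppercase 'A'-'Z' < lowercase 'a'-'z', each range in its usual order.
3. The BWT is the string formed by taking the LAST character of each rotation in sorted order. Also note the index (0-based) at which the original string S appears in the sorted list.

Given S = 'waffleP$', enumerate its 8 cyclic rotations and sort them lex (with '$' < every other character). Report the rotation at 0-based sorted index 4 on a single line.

All 8 rotations (rotation i = S[i:]+S[:i]):
  rot[0] = waffleP$
  rot[1] = affleP$w
  rot[2] = ffleP$wa
  rot[3] = fleP$waf
  rot[4] = leP$waff
  rot[5] = eP$waffl
  rot[6] = P$waffle
  rot[7] = $waffleP
Sorted (with $ < everything):
  sorted[0] = $waffleP
  sorted[1] = P$waffle
  sorted[2] = affleP$w
  sorted[3] = eP$waffl
  sorted[4] = ffleP$wa
  sorted[5] = fleP$waf
  sorted[6] = leP$waff
  sorted[7] = waffleP$
sorted[4] = ffleP$wa

Answer: ffleP$wa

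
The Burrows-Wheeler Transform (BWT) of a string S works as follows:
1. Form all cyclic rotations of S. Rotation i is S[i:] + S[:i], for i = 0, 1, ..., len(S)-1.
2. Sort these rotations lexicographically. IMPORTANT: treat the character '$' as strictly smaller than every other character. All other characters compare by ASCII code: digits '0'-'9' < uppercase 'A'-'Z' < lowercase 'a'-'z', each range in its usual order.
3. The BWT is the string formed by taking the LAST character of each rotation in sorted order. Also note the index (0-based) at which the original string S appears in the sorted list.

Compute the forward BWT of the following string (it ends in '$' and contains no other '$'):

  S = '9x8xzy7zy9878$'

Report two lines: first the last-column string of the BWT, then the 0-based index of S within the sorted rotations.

All 14 rotations (rotation i = S[i:]+S[:i]):
  rot[0] = 9x8xzy7zy9878$
  rot[1] = x8xzy7zy9878$9
  rot[2] = 8xzy7zy9878$9x
  rot[3] = xzy7zy9878$9x8
  rot[4] = zy7zy9878$9x8x
  rot[5] = y7zy9878$9x8xz
  rot[6] = 7zy9878$9x8xzy
  rot[7] = zy9878$9x8xzy7
  rot[8] = y9878$9x8xzy7z
  rot[9] = 9878$9x8xzy7zy
  rot[10] = 878$9x8xzy7zy9
  rot[11] = 78$9x8xzy7zy98
  rot[12] = 8$9x8xzy7zy987
  rot[13] = $9x8xzy7zy9878
Sorted (with $ < everything):
  sorted[0] = $9x8xzy7zy9878  (last char: '8')
  sorted[1] = 78$9x8xzy7zy98  (last char: '8')
  sorted[2] = 7zy9878$9x8xzy  (last char: 'y')
  sorted[3] = 8$9x8xzy7zy987  (last char: '7')
  sorted[4] = 878$9x8xzy7zy9  (last char: '9')
  sorted[5] = 8xzy7zy9878$9x  (last char: 'x')
  sorted[6] = 9878$9x8xzy7zy  (last char: 'y')
  sorted[7] = 9x8xzy7zy9878$  (last char: '$')
  sorted[8] = x8xzy7zy9878$9  (last char: '9')
  sorted[9] = xzy7zy9878$9x8  (last char: '8')
  sorted[10] = y7zy9878$9x8xz  (last char: 'z')
  sorted[11] = y9878$9x8xzy7z  (last char: 'z')
  sorted[12] = zy7zy9878$9x8x  (last char: 'x')
  sorted[13] = zy9878$9x8xzy7  (last char: '7')
Last column: 88y79xy$98zzx7
Original string S is at sorted index 7

Answer: 88y79xy$98zzx7
7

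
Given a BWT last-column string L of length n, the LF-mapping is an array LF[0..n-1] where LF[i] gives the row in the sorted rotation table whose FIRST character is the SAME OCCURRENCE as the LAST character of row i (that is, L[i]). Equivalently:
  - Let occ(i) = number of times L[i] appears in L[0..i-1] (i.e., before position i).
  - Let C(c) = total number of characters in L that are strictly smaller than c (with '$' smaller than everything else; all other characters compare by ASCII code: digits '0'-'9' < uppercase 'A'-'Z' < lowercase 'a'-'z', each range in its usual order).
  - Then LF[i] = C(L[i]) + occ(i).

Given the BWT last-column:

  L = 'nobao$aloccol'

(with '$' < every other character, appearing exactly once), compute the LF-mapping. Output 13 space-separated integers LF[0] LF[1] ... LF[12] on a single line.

Answer: 8 9 3 1 10 0 2 6 11 4 5 12 7

Derivation:
Char counts: '$':1, 'a':2, 'b':1, 'c':2, 'l':2, 'n':1, 'o':4
C (first-col start): C('$')=0, C('a')=1, C('b')=3, C('c')=4, C('l')=6, C('n')=8, C('o')=9
L[0]='n': occ=0, LF[0]=C('n')+0=8+0=8
L[1]='o': occ=0, LF[1]=C('o')+0=9+0=9
L[2]='b': occ=0, LF[2]=C('b')+0=3+0=3
L[3]='a': occ=0, LF[3]=C('a')+0=1+0=1
L[4]='o': occ=1, LF[4]=C('o')+1=9+1=10
L[5]='$': occ=0, LF[5]=C('$')+0=0+0=0
L[6]='a': occ=1, LF[6]=C('a')+1=1+1=2
L[7]='l': occ=0, LF[7]=C('l')+0=6+0=6
L[8]='o': occ=2, LF[8]=C('o')+2=9+2=11
L[9]='c': occ=0, LF[9]=C('c')+0=4+0=4
L[10]='c': occ=1, LF[10]=C('c')+1=4+1=5
L[11]='o': occ=3, LF[11]=C('o')+3=9+3=12
L[12]='l': occ=1, LF[12]=C('l')+1=6+1=7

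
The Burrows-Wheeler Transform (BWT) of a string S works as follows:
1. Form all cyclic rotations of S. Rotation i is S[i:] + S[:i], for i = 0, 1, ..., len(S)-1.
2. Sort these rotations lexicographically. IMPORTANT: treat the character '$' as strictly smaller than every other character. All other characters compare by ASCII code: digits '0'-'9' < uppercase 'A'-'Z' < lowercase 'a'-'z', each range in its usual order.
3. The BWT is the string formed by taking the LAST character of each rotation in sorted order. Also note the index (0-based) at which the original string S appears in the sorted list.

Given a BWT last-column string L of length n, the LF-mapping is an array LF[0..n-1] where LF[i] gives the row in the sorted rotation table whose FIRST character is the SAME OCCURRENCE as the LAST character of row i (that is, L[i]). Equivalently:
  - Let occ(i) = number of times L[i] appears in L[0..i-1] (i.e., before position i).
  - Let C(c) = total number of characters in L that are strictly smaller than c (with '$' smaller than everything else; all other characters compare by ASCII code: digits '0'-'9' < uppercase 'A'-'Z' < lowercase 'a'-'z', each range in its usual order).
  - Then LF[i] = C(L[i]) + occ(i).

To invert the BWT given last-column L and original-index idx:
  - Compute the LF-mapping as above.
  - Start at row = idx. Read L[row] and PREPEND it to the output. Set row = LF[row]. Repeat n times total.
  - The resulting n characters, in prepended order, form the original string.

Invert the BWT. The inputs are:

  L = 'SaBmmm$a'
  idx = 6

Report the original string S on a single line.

LF mapping: 2 3 1 5 6 7 0 4
Walk LF starting at row 6, prepending L[row]:
  step 1: row=6, L[6]='$', prepend. Next row=LF[6]=0
  step 2: row=0, L[0]='S', prepend. Next row=LF[0]=2
  step 3: row=2, L[2]='B', prepend. Next row=LF[2]=1
  step 4: row=1, L[1]='a', prepend. Next row=LF[1]=3
  step 5: row=3, L[3]='m', prepend. Next row=LF[3]=5
  step 6: row=5, L[5]='m', prepend. Next row=LF[5]=7
  step 7: row=7, L[7]='a', prepend. Next row=LF[7]=4
  step 8: row=4, L[4]='m', prepend. Next row=LF[4]=6
Reversed output: mammaBS$

Answer: mammaBS$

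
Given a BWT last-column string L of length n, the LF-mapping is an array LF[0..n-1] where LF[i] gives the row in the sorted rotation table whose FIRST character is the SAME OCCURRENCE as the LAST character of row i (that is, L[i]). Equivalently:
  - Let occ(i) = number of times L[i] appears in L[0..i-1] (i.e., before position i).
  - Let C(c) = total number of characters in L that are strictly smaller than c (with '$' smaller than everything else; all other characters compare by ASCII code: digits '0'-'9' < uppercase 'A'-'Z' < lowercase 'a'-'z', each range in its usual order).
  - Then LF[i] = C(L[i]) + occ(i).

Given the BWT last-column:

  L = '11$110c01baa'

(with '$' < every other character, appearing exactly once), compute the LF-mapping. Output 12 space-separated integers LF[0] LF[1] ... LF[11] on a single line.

Char counts: '$':1, '0':2, '1':5, 'a':2, 'b':1, 'c':1
C (first-col start): C('$')=0, C('0')=1, C('1')=3, C('a')=8, C('b')=10, C('c')=11
L[0]='1': occ=0, LF[0]=C('1')+0=3+0=3
L[1]='1': occ=1, LF[1]=C('1')+1=3+1=4
L[2]='$': occ=0, LF[2]=C('$')+0=0+0=0
L[3]='1': occ=2, LF[3]=C('1')+2=3+2=5
L[4]='1': occ=3, LF[4]=C('1')+3=3+3=6
L[5]='0': occ=0, LF[5]=C('0')+0=1+0=1
L[6]='c': occ=0, LF[6]=C('c')+0=11+0=11
L[7]='0': occ=1, LF[7]=C('0')+1=1+1=2
L[8]='1': occ=4, LF[8]=C('1')+4=3+4=7
L[9]='b': occ=0, LF[9]=C('b')+0=10+0=10
L[10]='a': occ=0, LF[10]=C('a')+0=8+0=8
L[11]='a': occ=1, LF[11]=C('a')+1=8+1=9

Answer: 3 4 0 5 6 1 11 2 7 10 8 9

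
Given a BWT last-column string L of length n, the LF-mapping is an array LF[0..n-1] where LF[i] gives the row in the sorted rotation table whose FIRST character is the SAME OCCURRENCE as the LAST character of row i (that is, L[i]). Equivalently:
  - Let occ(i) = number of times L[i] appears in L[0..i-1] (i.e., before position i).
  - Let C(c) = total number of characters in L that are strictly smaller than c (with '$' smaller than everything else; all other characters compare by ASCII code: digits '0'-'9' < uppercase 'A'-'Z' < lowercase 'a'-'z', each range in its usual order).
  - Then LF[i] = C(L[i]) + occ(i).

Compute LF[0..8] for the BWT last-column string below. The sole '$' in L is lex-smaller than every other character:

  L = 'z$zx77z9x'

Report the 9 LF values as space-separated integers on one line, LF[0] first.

Answer: 6 0 7 4 1 2 8 3 5

Derivation:
Char counts: '$':1, '7':2, '9':1, 'x':2, 'z':3
C (first-col start): C('$')=0, C('7')=1, C('9')=3, C('x')=4, C('z')=6
L[0]='z': occ=0, LF[0]=C('z')+0=6+0=6
L[1]='$': occ=0, LF[1]=C('$')+0=0+0=0
L[2]='z': occ=1, LF[2]=C('z')+1=6+1=7
L[3]='x': occ=0, LF[3]=C('x')+0=4+0=4
L[4]='7': occ=0, LF[4]=C('7')+0=1+0=1
L[5]='7': occ=1, LF[5]=C('7')+1=1+1=2
L[6]='z': occ=2, LF[6]=C('z')+2=6+2=8
L[7]='9': occ=0, LF[7]=C('9')+0=3+0=3
L[8]='x': occ=1, LF[8]=C('x')+1=4+1=5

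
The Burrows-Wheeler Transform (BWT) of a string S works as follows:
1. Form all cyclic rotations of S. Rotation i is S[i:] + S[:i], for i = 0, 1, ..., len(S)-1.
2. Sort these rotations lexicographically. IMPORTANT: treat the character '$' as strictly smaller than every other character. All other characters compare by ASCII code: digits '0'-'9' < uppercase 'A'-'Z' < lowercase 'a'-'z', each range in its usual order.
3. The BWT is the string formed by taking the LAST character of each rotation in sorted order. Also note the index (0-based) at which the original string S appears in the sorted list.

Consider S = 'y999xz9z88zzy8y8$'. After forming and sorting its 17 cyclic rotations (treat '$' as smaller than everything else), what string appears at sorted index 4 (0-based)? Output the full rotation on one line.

All 17 rotations (rotation i = S[i:]+S[:i]):
  rot[0] = y999xz9z88zzy8y8$
  rot[1] = 999xz9z88zzy8y8$y
  rot[2] = 99xz9z88zzy8y8$y9
  rot[3] = 9xz9z88zzy8y8$y99
  rot[4] = xz9z88zzy8y8$y999
  rot[5] = z9z88zzy8y8$y999x
  rot[6] = 9z88zzy8y8$y999xz
  rot[7] = z88zzy8y8$y999xz9
  rot[8] = 88zzy8y8$y999xz9z
  rot[9] = 8zzy8y8$y999xz9z8
  rot[10] = zzy8y8$y999xz9z88
  rot[11] = zy8y8$y999xz9z88z
  rot[12] = y8y8$y999xz9z88zz
  rot[13] = 8y8$y999xz9z88zzy
  rot[14] = y8$y999xz9z88zzy8
  rot[15] = 8$y999xz9z88zzy8y
  rot[16] = $y999xz9z88zzy8y8
Sorted (with $ < everything):
  sorted[0] = $y999xz9z88zzy8y8
  sorted[1] = 8$y999xz9z88zzy8y
  sorted[2] = 88zzy8y8$y999xz9z
  sorted[3] = 8y8$y999xz9z88zzy
  sorted[4] = 8zzy8y8$y999xz9z8
  sorted[5] = 999xz9z88zzy8y8$y
  sorted[6] = 99xz9z88zzy8y8$y9
  sorted[7] = 9xz9z88zzy8y8$y99
  sorted[8] = 9z88zzy8y8$y999xz
  sorted[9] = xz9z88zzy8y8$y999
  sorted[10] = y8$y999xz9z88zzy8
  sorted[11] = y8y8$y999xz9z88zz
  sorted[12] = y999xz9z88zzy8y8$
  sorted[13] = z88zzy8y8$y999xz9
  sorted[14] = z9z88zzy8y8$y999x
  sorted[15] = zy8y8$y999xz9z88z
  sorted[16] = zzy8y8$y999xz9z88
sorted[4] = 8zzy8y8$y999xz9z8

Answer: 8zzy8y8$y999xz9z8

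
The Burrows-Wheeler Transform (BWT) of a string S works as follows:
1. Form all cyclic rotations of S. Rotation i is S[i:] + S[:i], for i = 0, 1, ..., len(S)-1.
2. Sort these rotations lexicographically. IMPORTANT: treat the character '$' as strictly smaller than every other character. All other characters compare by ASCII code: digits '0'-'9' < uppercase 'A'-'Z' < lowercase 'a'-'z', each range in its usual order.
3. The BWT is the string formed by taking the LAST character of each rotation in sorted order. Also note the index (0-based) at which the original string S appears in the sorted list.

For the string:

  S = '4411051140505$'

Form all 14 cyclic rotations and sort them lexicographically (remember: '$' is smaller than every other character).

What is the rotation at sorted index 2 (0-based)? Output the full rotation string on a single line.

All 14 rotations (rotation i = S[i:]+S[:i]):
  rot[0] = 4411051140505$
  rot[1] = 411051140505$4
  rot[2] = 11051140505$44
  rot[3] = 1051140505$441
  rot[4] = 051140505$4411
  rot[5] = 51140505$44110
  rot[6] = 1140505$441105
  rot[7] = 140505$4411051
  rot[8] = 40505$44110511
  rot[9] = 0505$441105114
  rot[10] = 505$4411051140
  rot[11] = 05$44110511405
  rot[12] = 5$441105114050
  rot[13] = $4411051140505
Sorted (with $ < everything):
  sorted[0] = $4411051140505
  sorted[1] = 05$44110511405
  sorted[2] = 0505$441105114
  sorted[3] = 051140505$4411
  sorted[4] = 1051140505$441
  sorted[5] = 11051140505$44
  sorted[6] = 1140505$441105
  sorted[7] = 140505$4411051
  sorted[8] = 40505$44110511
  sorted[9] = 411051140505$4
  sorted[10] = 4411051140505$
  sorted[11] = 5$441105114050
  sorted[12] = 505$4411051140
  sorted[13] = 51140505$44110
sorted[2] = 0505$441105114

Answer: 0505$441105114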